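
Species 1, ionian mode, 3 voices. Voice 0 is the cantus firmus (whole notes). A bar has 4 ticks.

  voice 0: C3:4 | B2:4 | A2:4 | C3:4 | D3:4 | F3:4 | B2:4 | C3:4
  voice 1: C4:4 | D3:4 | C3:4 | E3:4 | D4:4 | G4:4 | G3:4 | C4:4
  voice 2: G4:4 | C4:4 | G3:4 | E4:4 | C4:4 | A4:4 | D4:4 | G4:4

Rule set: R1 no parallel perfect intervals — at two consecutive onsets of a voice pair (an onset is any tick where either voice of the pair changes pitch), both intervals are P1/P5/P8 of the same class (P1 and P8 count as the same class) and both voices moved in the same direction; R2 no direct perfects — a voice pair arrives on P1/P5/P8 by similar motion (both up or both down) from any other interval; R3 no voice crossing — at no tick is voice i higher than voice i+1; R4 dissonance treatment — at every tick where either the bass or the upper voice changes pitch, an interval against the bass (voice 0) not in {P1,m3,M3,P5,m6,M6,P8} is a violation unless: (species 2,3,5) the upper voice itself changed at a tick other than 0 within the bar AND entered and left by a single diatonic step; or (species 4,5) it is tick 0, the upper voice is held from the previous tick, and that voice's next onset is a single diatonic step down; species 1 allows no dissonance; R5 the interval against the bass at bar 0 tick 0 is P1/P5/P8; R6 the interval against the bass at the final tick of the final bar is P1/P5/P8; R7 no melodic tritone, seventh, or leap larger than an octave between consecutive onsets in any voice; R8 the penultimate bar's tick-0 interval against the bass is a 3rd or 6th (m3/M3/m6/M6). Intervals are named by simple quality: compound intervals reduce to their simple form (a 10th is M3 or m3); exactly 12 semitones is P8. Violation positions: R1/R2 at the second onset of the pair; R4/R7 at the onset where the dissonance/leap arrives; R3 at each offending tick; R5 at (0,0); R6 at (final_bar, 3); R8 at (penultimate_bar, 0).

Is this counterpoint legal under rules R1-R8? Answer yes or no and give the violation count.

bar 0: v0=C3 v1=C4 v2=G4 (P5)
bar 1: v0=B2 v1=D3 v2=C4 (m2)
bar 2: v0=A2 v1=C3 v2=G3 (m7)
bar 3: v0=C3 v1=E3 v2=E4 (M3)
bar 4: v0=D3 v1=D4 v2=C4 (m7)
bar 5: v0=F3 v1=G4 v2=A4 (M3)
bar 6: v0=B2 v1=G3 v2=D4 (m3)
bar 7: v0=C3 v1=C4 v2=G4 (P5)
  R4 @ bar1.0: B2/C4 m2 untreated
  R7 @ bar1.0: C4->D3 leap 10st
  R2 @ bar2.0: D3/C4 m7 -> C3/G3 P5 similar
  R4 @ bar2.0: A2/G3 m7 untreated
  R2 @ bar3.0: C3/G3 P5 -> E3/E4 P8 similar
  R2 @ bar4.0: C3/E3 M3 -> D3/D4 P8 similar
  R3 @ bar4.0: D4 above C4
  R4 @ bar4.0: D3/C4 m7 untreated
  R7 @ bar4.0: E3->D4 leap 10st
  R3 @ bar4.1: D4 above C4
  R3 @ bar4.2: D4 above C4
  R3 @ bar4.3: D4 above C4
  R4 @ bar5.0: F3/G4 M2 untreated
  R2 @ bar6.0: G4/A4 M2 -> G3/D4 P5 similar
  R7 @ bar6.0: F3->B2 leap 6st
  R1 @ bar7.0: G3/D4 P5 -> C4/G4 P5 similar
  R2 @ bar7.0: B2/G3 m6 -> C3/C4 P8 similar
  R2 @ bar7.0: B2/D4 m3 -> C3/G4 P5 similar

No (18 violations)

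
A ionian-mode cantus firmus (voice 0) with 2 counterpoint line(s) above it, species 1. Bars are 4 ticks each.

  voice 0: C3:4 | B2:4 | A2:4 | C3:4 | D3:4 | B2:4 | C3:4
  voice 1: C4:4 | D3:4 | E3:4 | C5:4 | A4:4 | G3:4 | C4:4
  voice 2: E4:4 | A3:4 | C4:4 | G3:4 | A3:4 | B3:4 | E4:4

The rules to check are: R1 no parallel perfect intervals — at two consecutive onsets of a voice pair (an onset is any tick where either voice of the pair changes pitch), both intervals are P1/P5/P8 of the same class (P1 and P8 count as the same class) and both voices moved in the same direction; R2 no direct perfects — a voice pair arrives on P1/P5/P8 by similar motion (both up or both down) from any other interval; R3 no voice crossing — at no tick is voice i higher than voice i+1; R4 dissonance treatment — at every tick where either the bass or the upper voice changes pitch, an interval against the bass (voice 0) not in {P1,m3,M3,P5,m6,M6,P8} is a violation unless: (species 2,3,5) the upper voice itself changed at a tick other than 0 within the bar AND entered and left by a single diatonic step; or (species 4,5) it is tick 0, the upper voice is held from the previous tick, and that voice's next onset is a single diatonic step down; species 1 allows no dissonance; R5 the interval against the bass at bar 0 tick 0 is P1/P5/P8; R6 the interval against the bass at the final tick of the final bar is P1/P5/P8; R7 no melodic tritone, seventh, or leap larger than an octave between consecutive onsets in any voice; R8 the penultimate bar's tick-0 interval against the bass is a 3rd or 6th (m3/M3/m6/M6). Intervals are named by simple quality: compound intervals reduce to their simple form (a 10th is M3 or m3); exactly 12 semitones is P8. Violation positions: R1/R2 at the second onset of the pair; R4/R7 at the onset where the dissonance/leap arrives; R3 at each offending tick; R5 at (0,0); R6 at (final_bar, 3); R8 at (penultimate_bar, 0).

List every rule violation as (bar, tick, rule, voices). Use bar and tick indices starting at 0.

bar 0: v0=C3 v1=C4 v2=E4 downbeat M3
bar 1: v0=B2 v1=D3 v2=A3 downbeat m7
bar 2: v0=A2 v1=E3 v2=C4 downbeat m3
bar 3: v0=C3 v1=C5 v2=G3 downbeat P5
bar 4: v0=D3 v1=A4 v2=A3 downbeat P5
bar 5: v0=B2 v1=G3 v2=B3 downbeat P8
bar 6: v0=C3 v1=C4 v2=E4 downbeat M3
  -> R5 @ bar 0 tick 0 v(0, 2): opens on M3
  -> R2 @ bar 1 tick 0 v(1, 2): C4/E4 M3 -> D3/A3 P5 similar
  -> R4 @ bar 1 tick 0 v(0, 2): B2/A3 m7 untreated
  -> R7 @ bar 1 tick 0 v(1,): C4->D3 leap 10st
  -> R2 @ bar 3 tick 0 v(0, 1): A2/E3 P5 -> C3/C5 P1 similar
  -> R3 @ bar 3 tick 0 v(1, 2): C5 above G3
  -> R7 @ bar 3 tick 0 v(1,): E3->C5 leap 20st
  -> R3 @ bar 3 tick 1 v(1, 2): C5 above G3
  -> R3 @ bar 3 tick 2 v(1, 2): C5 above G3
  -> R3 @ bar 3 tick 3 v(1, 2): C5 above G3
  -> R1 @ bar 4 tick 0 v(0, 2): C3/G3 P5 -> D3/A3 P5 similar
  -> R3 @ bar 4 tick 0 v(1, 2): A4 above A3
  -> R3 @ bar 4 tick 1 v(1, 2): A4 above A3
  -> R3 @ bar 4 tick 2 v(1, 2): A4 above A3
  -> R3 @ bar 4 tick 3 v(1, 2): A4 above A3
  -> R7 @ bar 5 tick 0 v(1,): A4->G3 leap 14st
  -> R8 @ bar 5 tick 0 v(0, 2): penult P8 not 3rd/6th
  -> R2 @ bar 6 tick 0 v(0, 1): B2/G3 m6 -> C3/C4 P8 similar
  -> R6 @ bar 6 tick 3 v(0, 2): closes on M3

(0, 0, R5, (0, 2))
(1, 0, R2, (1, 2))
(1, 0, R4, (0, 2))
(1, 0, R7, (1,))
(3, 0, R2, (0, 1))
(3, 0, R3, (1, 2))
(3, 0, R7, (1,))
(3, 1, R3, (1, 2))
(3, 2, R3, (1, 2))
(3, 3, R3, (1, 2))
(4, 0, R1, (0, 2))
(4, 0, R3, (1, 2))
(4, 1, R3, (1, 2))
(4, 2, R3, (1, 2))
(4, 3, R3, (1, 2))
(5, 0, R7, (1,))
(5, 0, R8, (0, 2))
(6, 0, R2, (0, 1))
(6, 3, R6, (0, 2))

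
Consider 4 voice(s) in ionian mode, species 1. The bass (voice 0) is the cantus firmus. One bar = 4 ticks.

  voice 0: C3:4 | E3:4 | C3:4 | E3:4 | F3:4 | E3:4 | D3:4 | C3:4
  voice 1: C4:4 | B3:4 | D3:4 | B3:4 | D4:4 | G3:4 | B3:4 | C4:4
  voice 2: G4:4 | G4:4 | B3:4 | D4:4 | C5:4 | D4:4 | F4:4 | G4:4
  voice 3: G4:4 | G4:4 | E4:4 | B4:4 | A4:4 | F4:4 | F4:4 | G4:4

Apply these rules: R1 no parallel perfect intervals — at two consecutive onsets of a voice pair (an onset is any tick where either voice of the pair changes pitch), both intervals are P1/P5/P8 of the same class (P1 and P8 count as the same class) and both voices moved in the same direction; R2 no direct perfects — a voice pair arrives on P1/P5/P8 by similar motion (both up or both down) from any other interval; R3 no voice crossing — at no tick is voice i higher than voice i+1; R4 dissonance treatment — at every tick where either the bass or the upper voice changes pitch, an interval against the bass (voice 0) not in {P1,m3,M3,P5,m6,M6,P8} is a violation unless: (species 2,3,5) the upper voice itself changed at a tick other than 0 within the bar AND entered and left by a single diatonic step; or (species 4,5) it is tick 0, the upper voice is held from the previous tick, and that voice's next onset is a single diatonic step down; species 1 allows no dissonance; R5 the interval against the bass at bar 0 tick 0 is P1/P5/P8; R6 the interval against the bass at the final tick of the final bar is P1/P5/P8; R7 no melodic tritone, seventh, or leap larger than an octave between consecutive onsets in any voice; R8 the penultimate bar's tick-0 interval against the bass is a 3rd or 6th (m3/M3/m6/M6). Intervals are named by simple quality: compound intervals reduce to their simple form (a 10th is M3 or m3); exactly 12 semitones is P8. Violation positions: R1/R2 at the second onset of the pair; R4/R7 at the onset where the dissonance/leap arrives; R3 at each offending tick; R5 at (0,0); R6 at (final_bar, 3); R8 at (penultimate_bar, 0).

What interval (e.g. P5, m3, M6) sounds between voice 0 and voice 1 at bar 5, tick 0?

m3

voice 0=E3 voice 1=G3 -> m3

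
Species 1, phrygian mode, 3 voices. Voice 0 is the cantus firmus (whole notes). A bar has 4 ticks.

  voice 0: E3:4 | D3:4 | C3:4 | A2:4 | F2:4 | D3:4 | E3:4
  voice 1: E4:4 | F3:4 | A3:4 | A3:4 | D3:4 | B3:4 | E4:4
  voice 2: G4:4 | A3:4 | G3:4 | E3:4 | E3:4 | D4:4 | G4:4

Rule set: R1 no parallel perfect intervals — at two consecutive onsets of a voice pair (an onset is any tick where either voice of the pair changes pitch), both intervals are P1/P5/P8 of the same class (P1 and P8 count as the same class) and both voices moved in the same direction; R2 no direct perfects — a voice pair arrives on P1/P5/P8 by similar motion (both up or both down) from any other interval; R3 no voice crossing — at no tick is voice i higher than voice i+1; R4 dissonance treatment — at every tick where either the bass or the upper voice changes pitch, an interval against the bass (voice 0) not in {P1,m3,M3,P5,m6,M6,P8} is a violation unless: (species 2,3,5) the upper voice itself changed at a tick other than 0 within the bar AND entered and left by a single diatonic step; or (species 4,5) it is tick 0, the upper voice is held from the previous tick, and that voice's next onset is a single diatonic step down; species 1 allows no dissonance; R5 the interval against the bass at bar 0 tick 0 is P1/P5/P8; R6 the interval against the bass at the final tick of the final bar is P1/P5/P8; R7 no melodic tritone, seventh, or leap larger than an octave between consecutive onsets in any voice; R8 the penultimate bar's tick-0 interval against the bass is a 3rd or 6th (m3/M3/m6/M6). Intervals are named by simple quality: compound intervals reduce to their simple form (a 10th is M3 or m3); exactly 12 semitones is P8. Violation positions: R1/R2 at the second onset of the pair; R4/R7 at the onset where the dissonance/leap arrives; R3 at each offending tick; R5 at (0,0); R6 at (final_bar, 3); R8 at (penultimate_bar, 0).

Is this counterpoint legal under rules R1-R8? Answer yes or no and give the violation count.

bar 0: v0=E3 v1=E4 v2=G4 (m3)
bar 1: v0=D3 v1=F3 v2=A3 (P5)
bar 2: v0=C3 v1=A3 v2=G3 (P5)
bar 3: v0=A2 v1=A3 v2=E3 (P5)
bar 4: v0=F2 v1=D3 v2=E3 (M7)
bar 5: v0=D3 v1=B3 v2=D4 (P8)
bar 6: v0=E3 v1=E4 v2=G4 (m3)
  R5 @ bar0.0: opens on m3
  R2 @ bar1.0: E3/G4 m3 -> D3/A3 P5 similar
  R7 @ bar1.0: E4->F3 leap 11st
  R7 @ bar1.0: G4->A3 leap 10st
  R1 @ bar2.0: D3/A3 P5 -> C3/G3 P5 similar
  R3 @ bar2.0: A3 above G3
  R3 @ bar2.1: A3 above G3
  R3 @ bar2.2: A3 above G3
  R3 @ bar2.3: A3 above G3
  R1 @ bar3.0: C3/G3 P5 -> A2/E3 P5 similar
  R3 @ bar3.0: A3 above E3
  R3 @ bar3.1: A3 above E3
  R3 @ bar3.2: A3 above E3
  R3 @ bar3.3: A3 above E3
  R4 @ bar4.0: F2/E3 M7 untreated
  R2 @ bar5.0: F2/E3 M7 -> D3/D4 P8 similar
  R7 @ bar5.0: E3->D4 leap 10st
  R8 @ bar5.0: penult P8 not 3rd/6th
  R2 @ bar6.0: D3/B3 M6 -> E3/E4 P8 similar
  R6 @ bar6.3: closes on m3

No (20 violations)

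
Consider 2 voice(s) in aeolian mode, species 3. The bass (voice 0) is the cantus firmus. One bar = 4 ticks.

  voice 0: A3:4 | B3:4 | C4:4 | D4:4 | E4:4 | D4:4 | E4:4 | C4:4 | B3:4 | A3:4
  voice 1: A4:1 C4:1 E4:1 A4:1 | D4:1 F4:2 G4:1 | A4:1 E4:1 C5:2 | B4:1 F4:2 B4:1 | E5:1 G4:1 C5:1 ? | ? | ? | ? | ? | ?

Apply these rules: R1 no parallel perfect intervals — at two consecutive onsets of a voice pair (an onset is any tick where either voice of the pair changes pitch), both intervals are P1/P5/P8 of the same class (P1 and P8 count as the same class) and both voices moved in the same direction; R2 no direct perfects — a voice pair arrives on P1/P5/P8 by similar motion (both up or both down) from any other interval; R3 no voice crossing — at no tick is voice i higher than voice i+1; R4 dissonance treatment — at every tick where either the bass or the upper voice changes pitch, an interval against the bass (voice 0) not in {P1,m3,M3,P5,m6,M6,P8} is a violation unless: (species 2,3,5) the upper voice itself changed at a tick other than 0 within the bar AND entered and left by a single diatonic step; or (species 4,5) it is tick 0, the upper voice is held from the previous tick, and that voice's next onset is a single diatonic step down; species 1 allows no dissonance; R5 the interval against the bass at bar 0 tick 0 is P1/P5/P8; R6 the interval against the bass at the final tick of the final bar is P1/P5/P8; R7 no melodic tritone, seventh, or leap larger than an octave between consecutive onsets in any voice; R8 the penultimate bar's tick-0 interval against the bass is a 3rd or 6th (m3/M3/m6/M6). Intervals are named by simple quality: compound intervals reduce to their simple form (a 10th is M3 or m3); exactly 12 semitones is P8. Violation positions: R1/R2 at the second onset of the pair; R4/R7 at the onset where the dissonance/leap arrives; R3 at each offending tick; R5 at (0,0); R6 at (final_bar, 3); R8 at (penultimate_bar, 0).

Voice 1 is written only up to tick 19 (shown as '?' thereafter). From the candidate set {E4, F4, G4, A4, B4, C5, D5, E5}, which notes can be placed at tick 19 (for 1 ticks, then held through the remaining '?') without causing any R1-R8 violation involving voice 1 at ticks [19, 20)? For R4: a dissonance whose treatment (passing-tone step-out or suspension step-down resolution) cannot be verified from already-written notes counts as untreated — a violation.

E4: legal
F4: violates R4
G4: legal
A4: violates R4
B4: legal
C5: legal
D5: violates R4
E5: legal

{B4, C5, E4, E5, G4}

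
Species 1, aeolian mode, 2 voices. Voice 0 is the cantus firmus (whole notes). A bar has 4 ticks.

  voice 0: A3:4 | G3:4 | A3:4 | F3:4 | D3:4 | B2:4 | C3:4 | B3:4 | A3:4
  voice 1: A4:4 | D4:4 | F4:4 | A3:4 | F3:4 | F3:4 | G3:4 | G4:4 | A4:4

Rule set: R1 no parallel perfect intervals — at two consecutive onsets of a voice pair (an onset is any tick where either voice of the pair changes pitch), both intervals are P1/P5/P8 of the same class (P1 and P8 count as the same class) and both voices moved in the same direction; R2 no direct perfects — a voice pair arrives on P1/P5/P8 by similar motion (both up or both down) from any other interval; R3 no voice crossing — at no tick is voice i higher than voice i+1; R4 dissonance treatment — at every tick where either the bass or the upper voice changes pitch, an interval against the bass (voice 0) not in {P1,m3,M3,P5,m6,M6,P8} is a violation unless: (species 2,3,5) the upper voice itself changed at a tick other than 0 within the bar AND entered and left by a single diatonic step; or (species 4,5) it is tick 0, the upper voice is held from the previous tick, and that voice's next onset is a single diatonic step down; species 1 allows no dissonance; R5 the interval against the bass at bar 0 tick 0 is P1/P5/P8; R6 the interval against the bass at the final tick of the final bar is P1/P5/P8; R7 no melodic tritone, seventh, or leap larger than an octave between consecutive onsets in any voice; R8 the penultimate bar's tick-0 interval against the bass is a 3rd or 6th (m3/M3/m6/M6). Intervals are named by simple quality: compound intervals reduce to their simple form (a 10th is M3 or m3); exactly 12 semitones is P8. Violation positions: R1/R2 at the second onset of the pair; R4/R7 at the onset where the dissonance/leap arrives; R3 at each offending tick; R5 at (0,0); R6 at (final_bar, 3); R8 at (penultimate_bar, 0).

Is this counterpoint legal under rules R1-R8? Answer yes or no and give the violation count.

bar 0: v0=A3 v1=A4 (P8)
bar 1: v0=G3 v1=D4 (P5)
bar 2: v0=A3 v1=F4 (m6)
bar 3: v0=F3 v1=A3 (M3)
bar 4: v0=D3 v1=F3 (m3)
bar 5: v0=B2 v1=F3 (TT)
bar 6: v0=C3 v1=G3 (P5)
bar 7: v0=B3 v1=G4 (m6)
bar 8: v0=A3 v1=A4 (P8)
  R2 @ bar1.0: A3/A4 P8 -> G3/D4 P5 similar
  R4 @ bar5.0: B2/F3 TT untreated
  R2 @ bar6.0: B2/F3 TT -> C3/G3 P5 similar
  R7 @ bar7.0: C3->B3 leap 11st

No (4 violations)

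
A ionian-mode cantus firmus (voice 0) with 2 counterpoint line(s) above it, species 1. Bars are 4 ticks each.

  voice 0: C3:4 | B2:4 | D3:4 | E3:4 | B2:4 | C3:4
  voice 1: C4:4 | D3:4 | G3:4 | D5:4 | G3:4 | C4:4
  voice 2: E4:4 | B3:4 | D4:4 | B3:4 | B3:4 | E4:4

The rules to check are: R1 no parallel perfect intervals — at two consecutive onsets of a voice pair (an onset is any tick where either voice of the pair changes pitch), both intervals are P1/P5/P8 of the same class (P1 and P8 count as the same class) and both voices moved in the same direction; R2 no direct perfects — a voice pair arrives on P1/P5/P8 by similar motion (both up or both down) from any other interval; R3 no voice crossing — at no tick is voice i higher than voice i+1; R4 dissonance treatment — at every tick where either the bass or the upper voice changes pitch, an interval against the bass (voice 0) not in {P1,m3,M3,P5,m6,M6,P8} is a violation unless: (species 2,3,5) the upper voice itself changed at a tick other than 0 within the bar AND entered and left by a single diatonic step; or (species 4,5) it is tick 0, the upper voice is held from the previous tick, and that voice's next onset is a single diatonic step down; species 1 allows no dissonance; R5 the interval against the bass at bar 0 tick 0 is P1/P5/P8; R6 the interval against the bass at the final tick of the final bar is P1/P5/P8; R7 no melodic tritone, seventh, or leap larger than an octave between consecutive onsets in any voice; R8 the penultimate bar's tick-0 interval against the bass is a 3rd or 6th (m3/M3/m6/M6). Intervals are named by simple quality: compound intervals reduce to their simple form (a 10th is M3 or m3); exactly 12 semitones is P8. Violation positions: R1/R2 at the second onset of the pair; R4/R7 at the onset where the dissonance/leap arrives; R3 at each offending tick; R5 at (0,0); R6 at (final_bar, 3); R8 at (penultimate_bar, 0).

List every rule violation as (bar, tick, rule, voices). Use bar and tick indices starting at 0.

(0, 0, R5, (0, 2))
(1, 0, R2, (0, 2))
(1, 0, R7, (1,))
(2, 0, R1, (0, 2))
(2, 0, R2, (1, 2))
(2, 0, R4, (0, 1))
(3, 0, R3, (1, 2))
(3, 0, R4, (0, 1))
(3, 0, R7, (1,))
(3, 1, R3, (1, 2))
(3, 2, R3, (1, 2))
(3, 3, R3, (1, 2))
(4, 0, R7, (1,))
(4, 0, R8, (0, 2))
(5, 0, R2, (0, 1))
(5, 3, R6, (0, 2))

bar 0: v0=C3 v1=C4 v2=E4 downbeat M3
bar 1: v0=B2 v1=D3 v2=B3 downbeat P8
bar 2: v0=D3 v1=G3 v2=D4 downbeat P8
bar 3: v0=E3 v1=D5 v2=B3 downbeat P5
bar 4: v0=B2 v1=G3 v2=B3 downbeat P8
bar 5: v0=C3 v1=C4 v2=E4 downbeat M3
  -> R5 @ bar 0 tick 0 v(0, 2): opens on M3
  -> R2 @ bar 1 tick 0 v(0, 2): C3/E4 M3 -> B2/B3 P8 similar
  -> R7 @ bar 1 tick 0 v(1,): C4->D3 leap 10st
  -> R1 @ bar 2 tick 0 v(0, 2): B2/B3 P8 -> D3/D4 P8 similar
  -> R2 @ bar 2 tick 0 v(1, 2): D3/B3 M6 -> G3/D4 P5 similar
  -> R4 @ bar 2 tick 0 v(0, 1): D3/G3 P4 untreated
  -> R3 @ bar 3 tick 0 v(1, 2): D5 above B3
  -> R4 @ bar 3 tick 0 v(0, 1): E3/D5 m7 untreated
  -> R7 @ bar 3 tick 0 v(1,): G3->D5 leap 19st
  -> R3 @ bar 3 tick 1 v(1, 2): D5 above B3
  -> R3 @ bar 3 tick 2 v(1, 2): D5 above B3
  -> R3 @ bar 3 tick 3 v(1, 2): D5 above B3
  -> R7 @ bar 4 tick 0 v(1,): D5->G3 leap 19st
  -> R8 @ bar 4 tick 0 v(0, 2): penult P8 not 3rd/6th
  -> R2 @ bar 5 tick 0 v(0, 1): B2/G3 m6 -> C3/C4 P8 similar
  -> R6 @ bar 5 tick 3 v(0, 2): closes on M3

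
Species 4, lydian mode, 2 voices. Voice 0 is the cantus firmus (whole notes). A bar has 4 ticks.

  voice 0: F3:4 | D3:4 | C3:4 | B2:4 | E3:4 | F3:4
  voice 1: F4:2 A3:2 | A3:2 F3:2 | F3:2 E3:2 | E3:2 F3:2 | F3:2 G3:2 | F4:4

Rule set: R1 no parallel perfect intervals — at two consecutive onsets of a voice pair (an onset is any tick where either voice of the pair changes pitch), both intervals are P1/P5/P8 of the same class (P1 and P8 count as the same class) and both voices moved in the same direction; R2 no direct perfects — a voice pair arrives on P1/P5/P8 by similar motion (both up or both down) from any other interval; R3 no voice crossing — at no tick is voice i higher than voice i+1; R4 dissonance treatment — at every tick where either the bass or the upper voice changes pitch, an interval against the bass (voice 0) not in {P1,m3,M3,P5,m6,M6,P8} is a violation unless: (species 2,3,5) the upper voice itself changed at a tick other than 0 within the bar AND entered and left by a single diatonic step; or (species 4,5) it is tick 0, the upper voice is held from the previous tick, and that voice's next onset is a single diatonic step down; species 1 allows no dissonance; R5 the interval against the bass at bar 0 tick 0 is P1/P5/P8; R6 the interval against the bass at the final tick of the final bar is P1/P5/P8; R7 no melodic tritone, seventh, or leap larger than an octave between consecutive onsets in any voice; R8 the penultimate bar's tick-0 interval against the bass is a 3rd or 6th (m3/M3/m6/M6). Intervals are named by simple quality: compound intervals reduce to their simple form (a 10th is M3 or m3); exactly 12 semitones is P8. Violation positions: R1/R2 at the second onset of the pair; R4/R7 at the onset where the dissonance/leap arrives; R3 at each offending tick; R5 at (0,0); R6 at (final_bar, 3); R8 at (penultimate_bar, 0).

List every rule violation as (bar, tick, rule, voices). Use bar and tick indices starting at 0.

(3, 0, R4, (0, 1))
(3, 2, R4, (0, 1))
(4, 0, R4, (0, 1))
(4, 0, R8, (0, 1))
(5, 0, R2, (0, 1))
(5, 0, R7, (1,))

bar 0: v0=F3 v1=F4 downbeat P8
bar 1: v0=D3 v1=A3 downbeat P5
bar 2: v0=C3 v1=F3 downbeat P4
bar 3: v0=B2 v1=E3 downbeat P4
bar 4: v0=E3 v1=F3 downbeat m2
bar 5: v0=F3 v1=F4 downbeat P8
  -> R4 @ bar 3 tick 0 v(0, 1): B2/E3 P4 untreated
  -> R4 @ bar 3 tick 2 v(0, 1): B2/F3 TT untreated
  -> R4 @ bar 4 tick 0 v(0, 1): E3/F3 m2 untreated
  -> R8 @ bar 4 tick 0 v(0, 1): penult m2 not 3rd/6th
  -> R2 @ bar 5 tick 0 v(0, 1): E3/G3 m3 -> F3/F4 P8 similar
  -> R7 @ bar 5 tick 0 v(1,): G3->F4 leap 10st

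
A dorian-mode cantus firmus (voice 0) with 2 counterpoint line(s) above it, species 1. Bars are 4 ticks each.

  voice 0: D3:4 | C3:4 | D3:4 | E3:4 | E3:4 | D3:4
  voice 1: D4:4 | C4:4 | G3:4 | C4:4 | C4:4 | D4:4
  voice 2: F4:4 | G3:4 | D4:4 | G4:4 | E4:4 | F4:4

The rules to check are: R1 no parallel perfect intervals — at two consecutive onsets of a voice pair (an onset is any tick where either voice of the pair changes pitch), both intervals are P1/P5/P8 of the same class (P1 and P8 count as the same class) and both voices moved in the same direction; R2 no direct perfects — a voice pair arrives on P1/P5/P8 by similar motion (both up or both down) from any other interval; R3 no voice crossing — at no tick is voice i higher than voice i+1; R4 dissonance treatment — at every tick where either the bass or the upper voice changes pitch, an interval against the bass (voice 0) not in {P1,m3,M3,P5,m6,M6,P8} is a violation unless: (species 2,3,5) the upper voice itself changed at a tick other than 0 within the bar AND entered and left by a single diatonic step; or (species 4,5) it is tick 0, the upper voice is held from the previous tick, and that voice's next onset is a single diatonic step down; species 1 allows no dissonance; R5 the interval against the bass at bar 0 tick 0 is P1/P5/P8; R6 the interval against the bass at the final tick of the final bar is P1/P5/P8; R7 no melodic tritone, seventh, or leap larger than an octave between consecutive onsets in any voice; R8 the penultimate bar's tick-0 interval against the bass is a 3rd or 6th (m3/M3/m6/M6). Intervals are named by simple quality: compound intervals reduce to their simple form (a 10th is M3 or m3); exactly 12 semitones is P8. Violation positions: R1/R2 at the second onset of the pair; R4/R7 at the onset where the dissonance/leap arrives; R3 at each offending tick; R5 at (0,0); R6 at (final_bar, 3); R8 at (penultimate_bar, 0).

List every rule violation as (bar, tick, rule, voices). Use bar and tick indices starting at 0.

bar 0: v0=D3 v1=D4 v2=F4 downbeat m3
bar 1: v0=C3 v1=C4 v2=G3 downbeat P5
bar 2: v0=D3 v1=G3 v2=D4 downbeat P8
bar 3: v0=E3 v1=C4 v2=G4 downbeat m3
bar 4: v0=E3 v1=C4 v2=E4 downbeat P8
bar 5: v0=D3 v1=D4 v2=F4 downbeat m3
  -> R5 @ bar 0 tick 0 v(0, 2): opens on m3
  -> R1 @ bar 1 tick 0 v(0, 1): D3/D4 P8 -> C3/C4 P8 similar
  -> R2 @ bar 1 tick 0 v(0, 2): D3/F4 m3 -> C3/G3 P5 similar
  -> R3 @ bar 1 tick 0 v(1, 2): C4 above G3
  -> R7 @ bar 1 tick 0 v(2,): F4->G3 leap 10st
  -> R3 @ bar 1 tick 1 v(1, 2): C4 above G3
  -> R3 @ bar 1 tick 2 v(1, 2): C4 above G3
  -> R3 @ bar 1 tick 3 v(1, 2): C4 above G3
  -> R2 @ bar 2 tick 0 v(0, 2): C3/G3 P5 -> D3/D4 P8 similar
  -> R4 @ bar 2 tick 0 v(0, 1): D3/G3 P4 untreated
  -> R1 @ bar 3 tick 0 v(1, 2): G3/D4 P5 -> C4/G4 P5 similar
  -> R8 @ bar 4 tick 0 v(0, 2): penult P8 not 3rd/6th
  -> R6 @ bar 5 tick 3 v(0, 2): closes on m3

(0, 0, R5, (0, 2))
(1, 0, R1, (0, 1))
(1, 0, R2, (0, 2))
(1, 0, R3, (1, 2))
(1, 0, R7, (2,))
(1, 1, R3, (1, 2))
(1, 2, R3, (1, 2))
(1, 3, R3, (1, 2))
(2, 0, R2, (0, 2))
(2, 0, R4, (0, 1))
(3, 0, R1, (1, 2))
(4, 0, R8, (0, 2))
(5, 3, R6, (0, 2))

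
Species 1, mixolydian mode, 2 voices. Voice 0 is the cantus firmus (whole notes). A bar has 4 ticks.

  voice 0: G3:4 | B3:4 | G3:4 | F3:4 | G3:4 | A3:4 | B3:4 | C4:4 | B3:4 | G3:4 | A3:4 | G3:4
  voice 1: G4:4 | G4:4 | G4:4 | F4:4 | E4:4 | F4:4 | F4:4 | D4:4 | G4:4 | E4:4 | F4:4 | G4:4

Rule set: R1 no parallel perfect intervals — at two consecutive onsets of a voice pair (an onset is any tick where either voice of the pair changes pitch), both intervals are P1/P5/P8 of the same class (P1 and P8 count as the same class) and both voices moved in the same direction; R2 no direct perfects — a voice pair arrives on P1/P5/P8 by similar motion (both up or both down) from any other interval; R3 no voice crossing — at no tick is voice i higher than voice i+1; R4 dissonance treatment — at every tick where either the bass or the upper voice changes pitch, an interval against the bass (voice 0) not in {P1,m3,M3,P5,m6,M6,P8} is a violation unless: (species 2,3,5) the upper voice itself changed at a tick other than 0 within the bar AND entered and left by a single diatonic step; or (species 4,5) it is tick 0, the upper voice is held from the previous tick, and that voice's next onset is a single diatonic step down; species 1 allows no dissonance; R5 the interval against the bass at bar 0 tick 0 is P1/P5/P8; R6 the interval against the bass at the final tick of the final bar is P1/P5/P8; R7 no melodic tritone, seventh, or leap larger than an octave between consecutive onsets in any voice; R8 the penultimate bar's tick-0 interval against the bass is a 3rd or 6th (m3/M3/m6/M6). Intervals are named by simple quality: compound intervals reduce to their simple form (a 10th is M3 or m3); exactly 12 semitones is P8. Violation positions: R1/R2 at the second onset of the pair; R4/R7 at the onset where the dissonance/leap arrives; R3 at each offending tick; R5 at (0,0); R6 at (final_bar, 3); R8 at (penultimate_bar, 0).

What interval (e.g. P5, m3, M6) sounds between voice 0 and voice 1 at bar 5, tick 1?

voice 0=A3 voice 1=F4 -> m6

m6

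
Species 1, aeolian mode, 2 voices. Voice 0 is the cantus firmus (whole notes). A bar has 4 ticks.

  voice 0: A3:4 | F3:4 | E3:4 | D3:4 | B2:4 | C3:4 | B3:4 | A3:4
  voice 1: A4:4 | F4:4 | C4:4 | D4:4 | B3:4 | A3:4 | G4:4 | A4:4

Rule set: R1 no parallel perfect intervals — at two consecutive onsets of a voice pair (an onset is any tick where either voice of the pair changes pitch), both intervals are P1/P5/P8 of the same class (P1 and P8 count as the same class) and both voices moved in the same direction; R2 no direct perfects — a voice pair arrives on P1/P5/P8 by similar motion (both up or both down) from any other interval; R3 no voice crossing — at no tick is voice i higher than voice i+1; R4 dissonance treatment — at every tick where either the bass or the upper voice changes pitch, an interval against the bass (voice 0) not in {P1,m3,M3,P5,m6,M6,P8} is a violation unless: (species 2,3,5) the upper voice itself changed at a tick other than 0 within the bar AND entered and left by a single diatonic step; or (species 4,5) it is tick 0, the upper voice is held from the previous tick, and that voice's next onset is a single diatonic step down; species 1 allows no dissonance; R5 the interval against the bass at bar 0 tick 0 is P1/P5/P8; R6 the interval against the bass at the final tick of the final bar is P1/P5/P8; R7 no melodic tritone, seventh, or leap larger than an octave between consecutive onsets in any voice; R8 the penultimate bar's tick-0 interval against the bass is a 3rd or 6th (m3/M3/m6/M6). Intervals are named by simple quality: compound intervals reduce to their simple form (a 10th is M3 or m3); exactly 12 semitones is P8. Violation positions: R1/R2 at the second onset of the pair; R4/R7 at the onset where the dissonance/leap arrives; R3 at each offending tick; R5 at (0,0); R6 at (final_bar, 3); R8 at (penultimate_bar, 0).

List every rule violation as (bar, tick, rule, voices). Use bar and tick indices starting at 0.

(1, 0, R1, (0, 1))
(4, 0, R1, (0, 1))
(6, 0, R7, (0,))
(6, 0, R7, (1,))

bar 0: v0=A3 v1=A4 downbeat P8
bar 1: v0=F3 v1=F4 downbeat P8
bar 2: v0=E3 v1=C4 downbeat m6
bar 3: v0=D3 v1=D4 downbeat P8
bar 4: v0=B2 v1=B3 downbeat P8
bar 5: v0=C3 v1=A3 downbeat M6
bar 6: v0=B3 v1=G4 downbeat m6
bar 7: v0=A3 v1=A4 downbeat P8
  -> R1 @ bar 1 tick 0 v(0, 1): A3/A4 P8 -> F3/F4 P8 similar
  -> R1 @ bar 4 tick 0 v(0, 1): D3/D4 P8 -> B2/B3 P8 similar
  -> R7 @ bar 6 tick 0 v(0,): C3->B3 leap 11st
  -> R7 @ bar 6 tick 0 v(1,): A3->G4 leap 10st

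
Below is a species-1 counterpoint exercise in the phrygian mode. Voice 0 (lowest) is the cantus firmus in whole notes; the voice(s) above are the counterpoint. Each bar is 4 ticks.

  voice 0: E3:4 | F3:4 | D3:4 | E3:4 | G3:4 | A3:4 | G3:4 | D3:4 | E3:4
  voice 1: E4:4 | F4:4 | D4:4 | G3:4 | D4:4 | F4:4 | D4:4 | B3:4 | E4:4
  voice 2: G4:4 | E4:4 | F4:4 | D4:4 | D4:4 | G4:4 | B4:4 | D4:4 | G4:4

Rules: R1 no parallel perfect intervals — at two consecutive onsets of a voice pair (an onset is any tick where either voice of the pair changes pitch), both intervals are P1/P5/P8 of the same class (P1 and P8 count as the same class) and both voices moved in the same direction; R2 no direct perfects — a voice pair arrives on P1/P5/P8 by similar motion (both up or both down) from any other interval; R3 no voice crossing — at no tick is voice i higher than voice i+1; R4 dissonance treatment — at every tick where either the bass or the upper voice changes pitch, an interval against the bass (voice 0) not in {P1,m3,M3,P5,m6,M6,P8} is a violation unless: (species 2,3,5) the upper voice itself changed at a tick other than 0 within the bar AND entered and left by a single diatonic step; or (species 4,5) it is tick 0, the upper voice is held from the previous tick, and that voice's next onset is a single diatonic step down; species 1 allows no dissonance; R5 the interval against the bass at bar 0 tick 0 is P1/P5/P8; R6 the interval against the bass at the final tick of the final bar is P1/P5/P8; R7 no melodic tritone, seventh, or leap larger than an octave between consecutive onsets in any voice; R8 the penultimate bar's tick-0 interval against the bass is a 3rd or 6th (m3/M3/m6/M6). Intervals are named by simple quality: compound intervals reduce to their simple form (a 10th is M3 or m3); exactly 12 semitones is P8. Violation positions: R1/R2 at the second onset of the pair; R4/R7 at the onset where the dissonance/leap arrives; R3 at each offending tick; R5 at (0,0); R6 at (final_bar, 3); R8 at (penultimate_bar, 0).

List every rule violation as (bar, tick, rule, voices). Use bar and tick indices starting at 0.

(0, 0, R5, (0, 2))
(1, 0, R1, (0, 1))
(1, 0, R3, (1, 2))
(1, 0, R4, (0, 2))
(1, 1, R3, (1, 2))
(1, 2, R3, (1, 2))
(1, 3, R3, (1, 2))
(2, 0, R1, (0, 1))
(3, 0, R2, (1, 2))
(3, 0, R4, (0, 2))
(4, 0, R2, (0, 1))
(5, 0, R4, (0, 2))
(6, 0, R2, (0, 1))
(7, 0, R2, (0, 2))
(7, 0, R8, (0, 2))
(8, 0, R2, (0, 1))
(8, 3, R6, (0, 2))

bar 0: v0=E3 v1=E4 v2=G4 downbeat m3
bar 1: v0=F3 v1=F4 v2=E4 downbeat M7
bar 2: v0=D3 v1=D4 v2=F4 downbeat m3
bar 3: v0=E3 v1=G3 v2=D4 downbeat m7
bar 4: v0=G3 v1=D4 v2=D4 downbeat P5
bar 5: v0=A3 v1=F4 v2=G4 downbeat m7
bar 6: v0=G3 v1=D4 v2=B4 downbeat M3
bar 7: v0=D3 v1=B3 v2=D4 downbeat P8
bar 8: v0=E3 v1=E4 v2=G4 downbeat m3
  -> R5 @ bar 0 tick 0 v(0, 2): opens on m3
  -> R1 @ bar 1 tick 0 v(0, 1): E3/E4 P8 -> F3/F4 P8 similar
  -> R3 @ bar 1 tick 0 v(1, 2): F4 above E4
  -> R4 @ bar 1 tick 0 v(0, 2): F3/E4 M7 untreated
  -> R3 @ bar 1 tick 1 v(1, 2): F4 above E4
  -> R3 @ bar 1 tick 2 v(1, 2): F4 above E4
  -> R3 @ bar 1 tick 3 v(1, 2): F4 above E4
  -> R1 @ bar 2 tick 0 v(0, 1): F3/F4 P8 -> D3/D4 P8 similar
  -> R2 @ bar 3 tick 0 v(1, 2): D4/F4 m3 -> G3/D4 P5 similar
  -> R4 @ bar 3 tick 0 v(0, 2): E3/D4 m7 untreated
  -> R2 @ bar 4 tick 0 v(0, 1): E3/G3 m3 -> G3/D4 P5 similar
  -> R4 @ bar 5 tick 0 v(0, 2): A3/G4 m7 untreated
  -> R2 @ bar 6 tick 0 v(0, 1): A3/F4 m6 -> G3/D4 P5 similar
  -> R2 @ bar 7 tick 0 v(0, 2): G3/B4 M3 -> D3/D4 P8 similar
  -> R8 @ bar 7 tick 0 v(0, 2): penult P8 not 3rd/6th
  -> R2 @ bar 8 tick 0 v(0, 1): D3/B3 M6 -> E3/E4 P8 similar
  -> R6 @ bar 8 tick 3 v(0, 2): closes on m3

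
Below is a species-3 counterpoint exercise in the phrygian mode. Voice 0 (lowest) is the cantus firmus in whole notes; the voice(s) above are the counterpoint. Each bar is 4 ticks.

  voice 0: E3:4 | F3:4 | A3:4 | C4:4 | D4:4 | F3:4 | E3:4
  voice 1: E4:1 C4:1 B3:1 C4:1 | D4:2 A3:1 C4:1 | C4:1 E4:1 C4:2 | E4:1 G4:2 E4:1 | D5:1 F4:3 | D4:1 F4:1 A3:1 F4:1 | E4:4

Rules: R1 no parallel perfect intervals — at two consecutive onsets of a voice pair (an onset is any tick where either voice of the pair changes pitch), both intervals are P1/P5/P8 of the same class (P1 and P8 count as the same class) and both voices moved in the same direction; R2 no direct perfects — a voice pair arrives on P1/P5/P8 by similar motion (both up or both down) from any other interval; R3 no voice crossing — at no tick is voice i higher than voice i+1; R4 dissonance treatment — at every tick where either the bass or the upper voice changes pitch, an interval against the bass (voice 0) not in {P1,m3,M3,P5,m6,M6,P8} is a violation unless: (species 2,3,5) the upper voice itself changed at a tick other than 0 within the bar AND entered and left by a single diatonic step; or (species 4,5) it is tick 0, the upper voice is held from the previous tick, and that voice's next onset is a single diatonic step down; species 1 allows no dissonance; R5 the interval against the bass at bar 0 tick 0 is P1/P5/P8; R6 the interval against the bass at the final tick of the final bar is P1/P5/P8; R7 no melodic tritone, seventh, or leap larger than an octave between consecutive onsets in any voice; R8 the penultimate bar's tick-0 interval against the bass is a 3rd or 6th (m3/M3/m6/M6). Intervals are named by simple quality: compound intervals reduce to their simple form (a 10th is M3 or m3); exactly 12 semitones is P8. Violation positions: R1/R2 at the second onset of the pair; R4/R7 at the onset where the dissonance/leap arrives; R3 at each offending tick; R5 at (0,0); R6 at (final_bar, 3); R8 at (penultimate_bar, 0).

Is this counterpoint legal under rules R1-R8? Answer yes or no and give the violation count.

No (3 violations)

bar 0: v0=E3 v1=E4 (P8)
bar 1: v0=F3 v1=D4 (M6)
bar 2: v0=A3 v1=C4 (m3)
bar 3: v0=C4 v1=E4 (M3)
bar 4: v0=D4 v1=D5 (P8)
bar 5: v0=F3 v1=D4 (M6)
bar 6: v0=E3 v1=E4 (P8)
  R2 @ bar4.0: C4/E4 M3 -> D4/D5 P8 similar
  R7 @ bar4.0: E4->D5 leap 10st
  R1 @ bar6.0: F3/F4 P8 -> E3/E4 P8 similar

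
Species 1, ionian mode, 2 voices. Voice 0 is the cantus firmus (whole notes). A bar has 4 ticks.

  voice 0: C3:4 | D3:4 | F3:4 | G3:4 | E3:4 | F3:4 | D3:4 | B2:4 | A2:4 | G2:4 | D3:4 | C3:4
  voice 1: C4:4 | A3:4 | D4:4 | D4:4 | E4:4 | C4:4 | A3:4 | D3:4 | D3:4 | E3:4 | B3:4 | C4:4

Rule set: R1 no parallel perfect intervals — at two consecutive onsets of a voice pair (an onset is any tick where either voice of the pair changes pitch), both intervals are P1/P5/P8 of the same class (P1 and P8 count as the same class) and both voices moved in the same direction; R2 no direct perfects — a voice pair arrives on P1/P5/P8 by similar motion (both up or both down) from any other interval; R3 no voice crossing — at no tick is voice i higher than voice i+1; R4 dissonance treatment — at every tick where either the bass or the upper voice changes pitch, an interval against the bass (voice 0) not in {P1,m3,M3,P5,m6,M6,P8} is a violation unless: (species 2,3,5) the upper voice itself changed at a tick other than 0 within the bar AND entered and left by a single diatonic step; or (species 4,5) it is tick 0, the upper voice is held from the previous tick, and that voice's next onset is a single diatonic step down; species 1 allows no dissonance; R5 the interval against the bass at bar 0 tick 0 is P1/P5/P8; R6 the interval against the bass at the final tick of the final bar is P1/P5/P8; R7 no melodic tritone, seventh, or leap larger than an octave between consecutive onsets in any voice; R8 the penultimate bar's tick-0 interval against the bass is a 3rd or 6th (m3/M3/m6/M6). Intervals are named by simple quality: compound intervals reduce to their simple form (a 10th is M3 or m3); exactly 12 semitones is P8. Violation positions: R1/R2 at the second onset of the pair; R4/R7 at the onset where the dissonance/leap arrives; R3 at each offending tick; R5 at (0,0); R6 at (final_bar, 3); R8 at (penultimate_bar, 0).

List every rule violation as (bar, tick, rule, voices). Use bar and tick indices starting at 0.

(6, 0, R1, (0, 1))
(8, 0, R4, (0, 1))

bar 0: v0=C3 v1=C4 downbeat P8
bar 1: v0=D3 v1=A3 downbeat P5
bar 2: v0=F3 v1=D4 downbeat M6
bar 3: v0=G3 v1=D4 downbeat P5
bar 4: v0=E3 v1=E4 downbeat P8
bar 5: v0=F3 v1=C4 downbeat P5
bar 6: v0=D3 v1=A3 downbeat P5
bar 7: v0=B2 v1=D3 downbeat m3
bar 8: v0=A2 v1=D3 downbeat P4
bar 9: v0=G2 v1=E3 downbeat M6
bar 10: v0=D3 v1=B3 downbeat M6
bar 11: v0=C3 v1=C4 downbeat P8
  -> R1 @ bar 6 tick 0 v(0, 1): F3/C4 P5 -> D3/A3 P5 similar
  -> R4 @ bar 8 tick 0 v(0, 1): A2/D3 P4 untreated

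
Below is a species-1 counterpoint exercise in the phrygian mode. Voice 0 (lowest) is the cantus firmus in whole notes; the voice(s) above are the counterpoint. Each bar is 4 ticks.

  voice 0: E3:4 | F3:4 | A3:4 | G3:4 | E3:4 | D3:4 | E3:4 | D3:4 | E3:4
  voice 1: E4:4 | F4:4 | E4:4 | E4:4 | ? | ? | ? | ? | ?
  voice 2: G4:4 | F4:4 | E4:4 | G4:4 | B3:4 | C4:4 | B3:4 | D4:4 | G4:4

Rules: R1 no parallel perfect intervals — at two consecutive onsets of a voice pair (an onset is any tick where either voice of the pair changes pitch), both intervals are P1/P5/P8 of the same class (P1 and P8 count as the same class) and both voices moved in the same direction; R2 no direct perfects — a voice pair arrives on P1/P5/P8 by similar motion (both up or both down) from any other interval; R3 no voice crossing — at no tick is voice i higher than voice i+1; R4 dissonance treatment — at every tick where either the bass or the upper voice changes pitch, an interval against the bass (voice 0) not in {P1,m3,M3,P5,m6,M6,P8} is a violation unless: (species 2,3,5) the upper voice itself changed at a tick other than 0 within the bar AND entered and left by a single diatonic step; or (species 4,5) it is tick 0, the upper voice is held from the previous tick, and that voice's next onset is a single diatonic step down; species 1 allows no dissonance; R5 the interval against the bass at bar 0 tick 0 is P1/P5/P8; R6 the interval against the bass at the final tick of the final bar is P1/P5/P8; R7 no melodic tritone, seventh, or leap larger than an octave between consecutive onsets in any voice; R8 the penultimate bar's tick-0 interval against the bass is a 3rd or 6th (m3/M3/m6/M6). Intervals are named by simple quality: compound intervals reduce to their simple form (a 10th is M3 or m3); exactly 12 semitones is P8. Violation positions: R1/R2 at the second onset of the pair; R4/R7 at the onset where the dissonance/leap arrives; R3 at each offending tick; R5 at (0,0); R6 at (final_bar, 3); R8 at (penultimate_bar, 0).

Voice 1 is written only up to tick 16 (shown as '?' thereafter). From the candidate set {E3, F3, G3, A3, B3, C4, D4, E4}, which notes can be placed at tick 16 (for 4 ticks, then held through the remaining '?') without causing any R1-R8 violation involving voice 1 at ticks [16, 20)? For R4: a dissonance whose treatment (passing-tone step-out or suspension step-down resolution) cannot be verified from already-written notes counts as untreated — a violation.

E3: violates R2
F3: violates R4,R7
G3: legal
A3: violates R4
B3: violates R2
C4: violates R3
D4: violates R3,R4
E4: violates R3

{G3}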